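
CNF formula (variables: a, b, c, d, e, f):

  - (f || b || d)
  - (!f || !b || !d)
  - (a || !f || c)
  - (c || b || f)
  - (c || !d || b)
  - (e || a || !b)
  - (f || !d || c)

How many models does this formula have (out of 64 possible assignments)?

28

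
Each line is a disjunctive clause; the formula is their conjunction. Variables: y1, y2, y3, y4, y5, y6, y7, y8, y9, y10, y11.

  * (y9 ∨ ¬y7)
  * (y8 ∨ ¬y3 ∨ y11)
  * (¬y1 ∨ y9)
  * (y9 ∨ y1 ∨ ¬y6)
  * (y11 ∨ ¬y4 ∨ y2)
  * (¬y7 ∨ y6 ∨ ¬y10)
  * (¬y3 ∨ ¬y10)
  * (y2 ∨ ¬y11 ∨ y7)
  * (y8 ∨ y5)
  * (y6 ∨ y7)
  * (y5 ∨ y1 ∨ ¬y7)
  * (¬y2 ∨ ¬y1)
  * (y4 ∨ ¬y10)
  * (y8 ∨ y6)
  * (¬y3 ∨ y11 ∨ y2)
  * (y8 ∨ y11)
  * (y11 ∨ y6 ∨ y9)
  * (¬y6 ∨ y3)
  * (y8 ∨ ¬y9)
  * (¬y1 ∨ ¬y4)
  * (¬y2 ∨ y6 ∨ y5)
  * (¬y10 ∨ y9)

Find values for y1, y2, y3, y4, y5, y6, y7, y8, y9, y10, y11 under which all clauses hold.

y1 = F, y2 = F, y3 = T, y4 = F, y5 = T, y6 = F, y7 = T, y8 = T, y9 = T, y10 = F, y11 = T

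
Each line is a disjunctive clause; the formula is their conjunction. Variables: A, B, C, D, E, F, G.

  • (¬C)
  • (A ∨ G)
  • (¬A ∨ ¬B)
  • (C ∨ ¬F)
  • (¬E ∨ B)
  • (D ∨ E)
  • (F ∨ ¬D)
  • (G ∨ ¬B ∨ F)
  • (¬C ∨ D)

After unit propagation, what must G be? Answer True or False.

Unit clause (¬C) sets C = False.
(¬F ∨ C) with C = False leaves only ¬F, so F = False.
(¬D ∨ F) with F = False leaves only ¬D, so D = False.
From (E ∨ D) and D = False: E = True.
(¬E ∨ B) with E = True leaves only B, so B = True.
In (¬B ∨ ¬A), ¬B is now false; ¬A must hold, so A = False.
(A ∨ G): since A = False, the clause reduces to (G). G = True.

True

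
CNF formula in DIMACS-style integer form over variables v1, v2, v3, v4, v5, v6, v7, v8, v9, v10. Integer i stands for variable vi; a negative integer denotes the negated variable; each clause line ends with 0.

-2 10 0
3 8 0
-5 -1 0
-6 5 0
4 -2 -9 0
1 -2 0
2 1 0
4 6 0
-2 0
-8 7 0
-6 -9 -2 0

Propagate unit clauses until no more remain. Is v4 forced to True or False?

(~v2) is a unit clause: v2 = False.
In (v2 | v1), v2 is now false; v1 must hold, so v1 = True.
From (~v1 | ~v5) and v1 = True: v5 = False.
(~v6 | v5) with v5 = False leaves only ~v6, so v6 = False.
From (v4 | v6) and v6 = False: v4 = True.

True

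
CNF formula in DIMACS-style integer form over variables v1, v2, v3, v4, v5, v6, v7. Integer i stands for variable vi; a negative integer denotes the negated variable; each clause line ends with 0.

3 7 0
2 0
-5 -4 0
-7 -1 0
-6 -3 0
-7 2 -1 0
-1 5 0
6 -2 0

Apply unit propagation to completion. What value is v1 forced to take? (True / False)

False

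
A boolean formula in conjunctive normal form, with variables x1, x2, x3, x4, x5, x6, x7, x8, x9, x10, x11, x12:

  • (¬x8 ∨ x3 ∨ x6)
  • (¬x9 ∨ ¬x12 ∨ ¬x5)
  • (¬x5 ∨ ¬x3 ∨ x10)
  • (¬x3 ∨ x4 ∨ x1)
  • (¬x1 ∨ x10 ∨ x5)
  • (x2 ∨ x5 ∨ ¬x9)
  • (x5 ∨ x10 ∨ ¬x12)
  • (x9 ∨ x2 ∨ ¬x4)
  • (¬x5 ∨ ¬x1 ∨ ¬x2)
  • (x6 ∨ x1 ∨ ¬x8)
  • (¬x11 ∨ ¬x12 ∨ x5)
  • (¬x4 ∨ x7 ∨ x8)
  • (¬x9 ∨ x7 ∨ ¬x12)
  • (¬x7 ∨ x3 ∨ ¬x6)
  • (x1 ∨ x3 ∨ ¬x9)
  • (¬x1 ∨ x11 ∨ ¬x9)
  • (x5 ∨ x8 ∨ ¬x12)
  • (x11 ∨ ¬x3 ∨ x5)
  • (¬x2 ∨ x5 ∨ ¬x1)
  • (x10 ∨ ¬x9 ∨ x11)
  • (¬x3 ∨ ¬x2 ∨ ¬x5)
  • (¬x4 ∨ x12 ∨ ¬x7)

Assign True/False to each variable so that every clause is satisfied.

x1=True, x2=False, x3=True, x4=False, x5=True, x6=True, x7=False, x8=True, x9=True, x10=True, x11=True, x12=False

Check each clause:
  1. (¬x8 ∨ x6 ∨ x3) — x3 is true.
  2. (¬x12 ∨ ¬x9 ∨ ¬x5) — ¬x12 is true.
  3. (¬x3 ∨ ¬x5 ∨ x10) — x10 is true.
  4. (¬x3 ∨ x4 ∨ x1) — x1 is true.
  5. (x5 ∨ x10 ∨ ¬x1) — x10 is true.
  6. (x5 ∨ x2 ∨ ¬x9) — x5 is true.
  7. (¬x12 ∨ x5 ∨ x10) — x10 is true.
  8. (x9 ∨ ¬x4 ∨ x2) — x9 is true.
  9. (¬x2 ∨ ¬x1 ∨ ¬x5) — ¬x2 is true.
  10. (x1 ∨ ¬x8 ∨ x6) — x1 is true.
  11. (¬x11 ∨ ¬x12 ∨ x5) — ¬x12 is true.
  12. (¬x4 ∨ x7 ∨ x8) — x8 is true.
  13. (¬x9 ∨ ¬x12 ∨ x7) — ¬x12 is true.
  14. (¬x7 ∨ x3 ∨ ¬x6) — ¬x7 is true.
  15. (¬x9 ∨ x1 ∨ x3) — x1 is true.
  16. (x11 ∨ ¬x1 ∨ ¬x9) — x11 is true.
  17. (x5 ∨ ¬x12 ∨ x8) — x8 is true.
  18. (¬x3 ∨ x11 ∨ x5) — x5 is true.
  19. (¬x2 ∨ ¬x1 ∨ x5) — x5 is true.
  20. (x11 ∨ ¬x9 ∨ x10) — x10 is true.
  21. (¬x5 ∨ ¬x2 ∨ ¬x3) — ¬x2 is true.
  22. (¬x7 ∨ ¬x4 ∨ x12) — ¬x7 is true.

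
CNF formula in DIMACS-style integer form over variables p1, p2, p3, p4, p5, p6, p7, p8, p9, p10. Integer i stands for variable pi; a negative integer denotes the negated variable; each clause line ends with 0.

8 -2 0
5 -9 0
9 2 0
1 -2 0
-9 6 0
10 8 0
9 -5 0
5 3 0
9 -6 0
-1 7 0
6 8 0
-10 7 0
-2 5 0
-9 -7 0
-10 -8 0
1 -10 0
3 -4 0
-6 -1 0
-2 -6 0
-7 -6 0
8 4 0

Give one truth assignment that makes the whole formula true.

p1=False, p2=False, p3=True, p4=True, p5=True, p6=True, p7=False, p8=True, p9=True, p10=False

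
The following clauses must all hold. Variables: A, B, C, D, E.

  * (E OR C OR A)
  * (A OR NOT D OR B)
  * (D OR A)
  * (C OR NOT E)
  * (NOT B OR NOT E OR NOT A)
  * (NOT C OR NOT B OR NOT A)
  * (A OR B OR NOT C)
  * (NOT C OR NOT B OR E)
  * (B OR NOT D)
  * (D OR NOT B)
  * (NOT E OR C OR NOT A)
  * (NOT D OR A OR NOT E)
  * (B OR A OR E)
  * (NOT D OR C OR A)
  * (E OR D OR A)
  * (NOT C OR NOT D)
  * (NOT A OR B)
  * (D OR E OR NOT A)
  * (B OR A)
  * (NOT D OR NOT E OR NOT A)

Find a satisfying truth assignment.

Set A = True and propagate.
  then B is forced to True.
  then E is forced to False.
  then C is forced to False.
  then D is forced to True.
Every clause has at least one true literal under this assignment.

A=True, B=True, C=False, D=True, E=False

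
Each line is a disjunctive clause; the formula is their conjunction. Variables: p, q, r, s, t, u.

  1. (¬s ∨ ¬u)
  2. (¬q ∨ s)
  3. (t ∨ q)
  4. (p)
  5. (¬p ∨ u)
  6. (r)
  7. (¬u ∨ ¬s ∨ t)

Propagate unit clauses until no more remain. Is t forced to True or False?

True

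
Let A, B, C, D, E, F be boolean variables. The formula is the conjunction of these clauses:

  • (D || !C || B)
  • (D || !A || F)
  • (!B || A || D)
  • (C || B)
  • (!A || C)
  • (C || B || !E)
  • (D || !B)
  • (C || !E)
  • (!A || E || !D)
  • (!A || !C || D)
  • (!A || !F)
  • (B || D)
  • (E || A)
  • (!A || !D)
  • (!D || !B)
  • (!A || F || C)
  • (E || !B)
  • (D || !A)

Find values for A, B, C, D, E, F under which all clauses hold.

A=False, B=False, C=True, D=True, E=True, F=True

Check each clause:
  1. (D || B || !C) — D is true.
  2. (D || F || !A) — D is true.
  3. (A || !B || D) — D is true.
  4. (B || C) — C is true.
  5. (!A || C) — C is true.
  6. (C || !E || B) — C is true.
  7. (D || !B) — D is true.
  8. (!E || C) — C is true.
  9. (E || !A || !D) — E is true.
  10. (!A || D || !C) — D is true.
  11. (!A || !F) — !A is true.
  12. (B || D) — D is true.
  13. (A || E) — E is true.
  14. (!A || !D) — !A is true.
  15. (!B || !D) — !B is true.
  16. (C || !A || F) — C is true.
  17. (E || !B) — E is true.
  18. (D || !A) — D is true.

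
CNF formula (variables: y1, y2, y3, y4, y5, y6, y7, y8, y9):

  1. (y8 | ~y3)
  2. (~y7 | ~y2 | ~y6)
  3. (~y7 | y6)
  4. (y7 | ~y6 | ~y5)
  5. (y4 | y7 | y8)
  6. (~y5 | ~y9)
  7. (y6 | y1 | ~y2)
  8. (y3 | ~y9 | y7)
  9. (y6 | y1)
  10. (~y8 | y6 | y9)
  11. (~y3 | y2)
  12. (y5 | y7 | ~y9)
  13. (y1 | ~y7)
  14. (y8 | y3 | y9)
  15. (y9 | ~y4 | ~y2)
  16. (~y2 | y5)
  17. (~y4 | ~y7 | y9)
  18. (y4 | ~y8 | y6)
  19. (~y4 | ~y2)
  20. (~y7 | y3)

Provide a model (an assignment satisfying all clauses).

y1 = False  y2 = False  y3 = False  y4 = True  y5 = False  y6 = True  y7 = False  y8 = True  y9 = False

Try y1 = False.
  then y6 is forced to True.
  then y7 is forced to False.
  then y5 is forced to False.
  then y9 is forced to False.
  then y2 is forced to False.
  then y3 is forced to False.
  then y8 is forced to True.
y4 is now unconstrained; take y4 = True.
Check each clause:
  1. (y8 | ~y3) — y8 is true.
  2. (~y2 | ~y7 | ~y6) — ~y7 is true.
  3. (y6 | ~y7) — ~y7 is true.
  4. (y7 | ~y6 | ~y5) — ~y5 is true.
  5. (y8 | y7 | y4) — y8 is true.
  6. (~y9 | ~y5) — ~y5 is true.
  7. (y6 | y1 | ~y2) — y6 is true.
  8. (~y9 | y3 | y7) — ~y9 is true.
  9. (y1 | y6) — y6 is true.
  10. (y6 | ~y8 | y9) — y6 is true.
  11. (y2 | ~y3) — ~y3 is true.
  12. (y7 | ~y9 | y5) — ~y9 is true.
  13. (y1 | ~y7) — ~y7 is true.
  14. (y3 | y8 | y9) — y8 is true.
  15. (y9 | ~y2 | ~y4) — ~y2 is true.
  16. (~y2 | y5) — ~y2 is true.
  17. (~y4 | ~y7 | y9) — ~y7 is true.
  18. (y4 | ~y8 | y6) — y4 is true.
  19. (~y2 | ~y4) — ~y2 is true.
  20. (~y7 | y3) — ~y7 is true.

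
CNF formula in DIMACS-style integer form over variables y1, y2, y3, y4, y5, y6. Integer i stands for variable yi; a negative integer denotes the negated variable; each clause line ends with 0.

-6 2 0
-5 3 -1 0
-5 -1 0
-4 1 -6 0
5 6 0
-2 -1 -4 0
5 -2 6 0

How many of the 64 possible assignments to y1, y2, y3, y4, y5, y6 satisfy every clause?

14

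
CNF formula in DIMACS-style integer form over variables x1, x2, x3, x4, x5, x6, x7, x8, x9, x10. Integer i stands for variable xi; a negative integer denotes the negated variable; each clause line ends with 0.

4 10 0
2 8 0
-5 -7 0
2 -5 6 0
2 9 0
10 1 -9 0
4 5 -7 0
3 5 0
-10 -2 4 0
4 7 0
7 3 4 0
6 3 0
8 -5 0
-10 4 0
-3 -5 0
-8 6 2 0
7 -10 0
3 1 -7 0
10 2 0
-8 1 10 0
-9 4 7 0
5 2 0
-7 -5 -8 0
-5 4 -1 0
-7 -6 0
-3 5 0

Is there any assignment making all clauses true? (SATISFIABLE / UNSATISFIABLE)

Pure literal: x4 appears only positively; assign x4 = True.
Branch on x1: take x1 = True.
Set x2 = True and propagate.
Try x3 = False.
  then x5 is forced to True.
  then x7 is forced to False.
  then x6 is forced to True.
  then x8 is forced to True.
  then x10 is forced to False.
x9 is now unconstrained; take x9 = True.
So x1 = True, x2 = True, x3 = False, x4 = True, x5 = True, x6 = True, x7 = False, x8 = True, x9 = True, x10 = False is a satisfying assignment.

SATISFIABLE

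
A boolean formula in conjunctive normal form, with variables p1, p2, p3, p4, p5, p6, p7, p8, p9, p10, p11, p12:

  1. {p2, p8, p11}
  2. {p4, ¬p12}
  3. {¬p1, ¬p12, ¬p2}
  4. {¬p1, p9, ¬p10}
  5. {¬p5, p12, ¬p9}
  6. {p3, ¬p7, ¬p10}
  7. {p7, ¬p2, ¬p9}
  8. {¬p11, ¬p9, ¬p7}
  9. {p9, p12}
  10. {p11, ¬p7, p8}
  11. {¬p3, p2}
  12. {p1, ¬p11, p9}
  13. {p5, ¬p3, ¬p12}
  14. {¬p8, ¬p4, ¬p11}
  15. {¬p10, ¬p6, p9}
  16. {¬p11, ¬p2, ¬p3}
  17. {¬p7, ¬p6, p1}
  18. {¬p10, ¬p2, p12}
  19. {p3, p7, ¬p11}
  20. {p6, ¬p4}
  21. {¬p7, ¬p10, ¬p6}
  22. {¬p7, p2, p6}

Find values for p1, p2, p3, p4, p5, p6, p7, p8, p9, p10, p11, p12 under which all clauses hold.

p1 = T  p2 = F  p3 = F  p4 = F  p5 = F  p6 = F  p7 = F  p8 = T  p9 = T  p10 = T  p11 = F  p12 = F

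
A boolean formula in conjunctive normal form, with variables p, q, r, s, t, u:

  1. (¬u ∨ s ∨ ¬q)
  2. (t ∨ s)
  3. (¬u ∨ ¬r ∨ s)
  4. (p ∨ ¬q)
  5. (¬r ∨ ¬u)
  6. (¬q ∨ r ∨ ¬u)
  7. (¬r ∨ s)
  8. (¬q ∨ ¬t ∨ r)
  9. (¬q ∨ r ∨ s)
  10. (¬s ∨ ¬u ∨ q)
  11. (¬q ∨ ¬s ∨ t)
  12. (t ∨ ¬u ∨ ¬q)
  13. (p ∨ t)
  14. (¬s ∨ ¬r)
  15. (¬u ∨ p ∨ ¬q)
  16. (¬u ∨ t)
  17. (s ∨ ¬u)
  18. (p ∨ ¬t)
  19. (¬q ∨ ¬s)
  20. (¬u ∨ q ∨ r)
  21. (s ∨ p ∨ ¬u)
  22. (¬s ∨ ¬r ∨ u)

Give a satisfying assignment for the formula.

p=True  q=False  r=False  s=True  t=True  u=False

Pure literal: p appears only positively; assign p = True.
Try q = False.
Try r = False.
  then u is forced to False.
For the remaining variables, s = True, t = True works.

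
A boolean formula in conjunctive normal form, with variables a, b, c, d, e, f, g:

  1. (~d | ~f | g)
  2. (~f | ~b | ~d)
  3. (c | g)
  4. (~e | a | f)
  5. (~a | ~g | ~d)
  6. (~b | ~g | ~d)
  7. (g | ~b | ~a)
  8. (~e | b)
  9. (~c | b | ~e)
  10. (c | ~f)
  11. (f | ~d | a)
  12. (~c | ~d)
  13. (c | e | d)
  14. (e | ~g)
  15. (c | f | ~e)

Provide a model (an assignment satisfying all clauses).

a=0  b=1  c=1  d=0  e=0  f=1  g=0

Check each clause:
  1. (~d | g | ~f) — ~d is true.
  2. (~b | ~d | ~f) — ~d is true.
  3. (g | c) — c is true.
  4. (~e | a | f) — ~e is true.
  5. (~d | ~g | ~a) — ~g is true.
  6. (~b | ~g | ~d) — ~g is true.
  7. (~b | ~a | g) — ~a is true.
  8. (b | ~e) — b is true.
  9. (~c | b | ~e) — b is true.
  10. (c | ~f) — c is true.
  11. (a | ~d | f) — ~d is true.
  12. (~d | ~c) — ~d is true.
  13. (d | e | c) — c is true.
  14. (~g | e) — ~g is true.
  15. (~e | f | c) — c is true.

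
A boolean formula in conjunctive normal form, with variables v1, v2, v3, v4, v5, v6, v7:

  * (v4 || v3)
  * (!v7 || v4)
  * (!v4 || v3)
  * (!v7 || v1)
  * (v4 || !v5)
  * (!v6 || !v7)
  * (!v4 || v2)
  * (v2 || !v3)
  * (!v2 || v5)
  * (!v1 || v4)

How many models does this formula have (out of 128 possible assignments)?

Satisfying assignments:
  v1=F v2=T v3=T v4=T v5=T v6=F v7=F
  v1=F v2=T v3=T v4=T v5=T v6=T v7=F
  v1=T v2=T v3=T v4=T v5=T v6=F v7=F
  v1=T v2=T v3=T v4=T v5=T v6=F v7=T
  v1=T v2=T v3=T v4=T v5=T v6=T v7=F
That's 5 in total.

5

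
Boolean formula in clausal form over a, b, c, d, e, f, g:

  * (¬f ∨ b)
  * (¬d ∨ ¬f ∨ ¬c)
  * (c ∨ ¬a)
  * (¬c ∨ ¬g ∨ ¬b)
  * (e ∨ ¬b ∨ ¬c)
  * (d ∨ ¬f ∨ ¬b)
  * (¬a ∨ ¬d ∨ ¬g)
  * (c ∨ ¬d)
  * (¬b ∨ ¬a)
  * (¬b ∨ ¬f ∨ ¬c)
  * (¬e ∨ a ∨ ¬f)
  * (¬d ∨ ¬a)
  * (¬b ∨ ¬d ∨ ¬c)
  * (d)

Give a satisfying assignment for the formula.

a=0, b=0, c=1, d=1, e=1, f=0, g=0

Check each clause:
  1. (b ∨ ¬f) — ¬f is true.
  2. (¬c ∨ ¬f ∨ ¬d) — ¬f is true.
  3. (c ∨ ¬a) — c is true.
  4. (¬g ∨ ¬b ∨ ¬c) — ¬g is true.
  5. (¬c ∨ e ∨ ¬b) — e is true.
  6. (d ∨ ¬b ∨ ¬f) — ¬f is true.
  7. (¬d ∨ ¬a ∨ ¬g) — ¬g is true.
  8. (¬d ∨ c) — c is true.
  9. (¬a ∨ ¬b) — ¬b is true.
  10. (¬c ∨ ¬b ∨ ¬f) — ¬f is true.
  11. (¬f ∨ ¬e ∨ a) — ¬f is true.
  12. (¬d ∨ ¬a) — ¬a is true.
  13. (¬d ∨ ¬c ∨ ¬b) — ¬b is true.
  14. (d) — d is true.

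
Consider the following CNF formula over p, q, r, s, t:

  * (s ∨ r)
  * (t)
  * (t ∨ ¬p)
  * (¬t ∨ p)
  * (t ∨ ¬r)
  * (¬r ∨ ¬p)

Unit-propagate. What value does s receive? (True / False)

Unit clause (t) sets t = True.
(¬t ∨ p) with t = True leaves only p, so p = True.
In (¬p ∨ ¬r), ¬p is now false; ¬r must hold, so r = False.
In (r ∨ s), r is now false; s must hold, so s = True.

True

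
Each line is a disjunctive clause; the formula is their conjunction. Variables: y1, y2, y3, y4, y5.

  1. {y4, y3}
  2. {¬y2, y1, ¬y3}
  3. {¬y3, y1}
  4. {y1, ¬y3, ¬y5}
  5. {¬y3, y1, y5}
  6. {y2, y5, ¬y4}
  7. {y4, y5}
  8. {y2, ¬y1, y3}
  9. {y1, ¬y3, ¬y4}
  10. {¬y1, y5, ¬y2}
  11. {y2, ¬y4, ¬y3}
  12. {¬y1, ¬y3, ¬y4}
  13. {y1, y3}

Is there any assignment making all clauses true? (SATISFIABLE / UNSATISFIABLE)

SATISFIABLE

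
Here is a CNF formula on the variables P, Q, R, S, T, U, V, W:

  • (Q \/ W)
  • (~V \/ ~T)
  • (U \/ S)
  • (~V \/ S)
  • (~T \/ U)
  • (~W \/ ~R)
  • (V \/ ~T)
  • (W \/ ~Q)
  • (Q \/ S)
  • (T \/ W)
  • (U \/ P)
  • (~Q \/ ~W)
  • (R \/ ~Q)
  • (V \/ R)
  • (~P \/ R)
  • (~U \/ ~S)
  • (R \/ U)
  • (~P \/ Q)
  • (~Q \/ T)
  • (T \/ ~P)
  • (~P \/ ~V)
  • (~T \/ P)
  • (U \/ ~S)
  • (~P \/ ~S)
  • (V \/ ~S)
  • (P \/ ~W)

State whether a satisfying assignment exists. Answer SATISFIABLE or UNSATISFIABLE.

P = True:
  propagation gives R=True, W=False, Q=True; an empty clause results — contradiction.
P = False:
  propagation gives U=True, S=False, V=False, T=False; an empty clause results — contradiction.
Every branch closes, so no satisfying assignment exists.

UNSATISFIABLE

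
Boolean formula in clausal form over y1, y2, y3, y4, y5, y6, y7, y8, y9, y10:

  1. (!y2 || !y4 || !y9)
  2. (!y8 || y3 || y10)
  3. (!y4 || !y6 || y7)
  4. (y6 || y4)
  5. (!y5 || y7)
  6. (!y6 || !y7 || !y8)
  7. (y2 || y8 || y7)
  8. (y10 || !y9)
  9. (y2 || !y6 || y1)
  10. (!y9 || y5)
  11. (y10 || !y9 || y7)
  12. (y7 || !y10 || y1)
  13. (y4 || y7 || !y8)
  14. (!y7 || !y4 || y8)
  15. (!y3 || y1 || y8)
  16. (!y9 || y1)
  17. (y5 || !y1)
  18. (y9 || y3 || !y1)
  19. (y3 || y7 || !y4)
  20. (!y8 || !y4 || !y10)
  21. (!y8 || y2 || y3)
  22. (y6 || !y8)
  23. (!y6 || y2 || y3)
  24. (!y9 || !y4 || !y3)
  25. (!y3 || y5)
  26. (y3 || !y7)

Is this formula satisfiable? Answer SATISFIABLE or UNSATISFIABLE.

SATISFIABLE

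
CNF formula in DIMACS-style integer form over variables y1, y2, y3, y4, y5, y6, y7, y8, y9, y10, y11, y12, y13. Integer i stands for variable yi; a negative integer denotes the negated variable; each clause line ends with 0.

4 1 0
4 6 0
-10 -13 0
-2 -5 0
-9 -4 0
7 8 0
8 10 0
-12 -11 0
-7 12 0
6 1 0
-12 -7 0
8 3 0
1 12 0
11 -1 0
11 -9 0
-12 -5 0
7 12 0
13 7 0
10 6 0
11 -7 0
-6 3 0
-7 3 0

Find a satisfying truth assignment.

y1=False  y2=True  y3=True  y4=True  y5=False  y6=True  y7=False  y8=True  y9=False  y10=False  y11=False  y12=True  y13=True

y3 occurs only positively in the remaining clauses — set y3 = True.
y5 occurs only negated in the remaining clauses — set y5 = False.
Try y1 = False.
  then y4 is forced to True.
  then y9 is forced to False.
  then y6 is forced to True.
  then y12 is forced to True.
  then y11 is forced to False.
  then y7 is forced to False.
  then y8 is forced to True.
  then y13 is forced to True.
  then y10 is forced to False.
y2 is now unconstrained; take y2 = True.
Every clause has at least one true literal under this assignment.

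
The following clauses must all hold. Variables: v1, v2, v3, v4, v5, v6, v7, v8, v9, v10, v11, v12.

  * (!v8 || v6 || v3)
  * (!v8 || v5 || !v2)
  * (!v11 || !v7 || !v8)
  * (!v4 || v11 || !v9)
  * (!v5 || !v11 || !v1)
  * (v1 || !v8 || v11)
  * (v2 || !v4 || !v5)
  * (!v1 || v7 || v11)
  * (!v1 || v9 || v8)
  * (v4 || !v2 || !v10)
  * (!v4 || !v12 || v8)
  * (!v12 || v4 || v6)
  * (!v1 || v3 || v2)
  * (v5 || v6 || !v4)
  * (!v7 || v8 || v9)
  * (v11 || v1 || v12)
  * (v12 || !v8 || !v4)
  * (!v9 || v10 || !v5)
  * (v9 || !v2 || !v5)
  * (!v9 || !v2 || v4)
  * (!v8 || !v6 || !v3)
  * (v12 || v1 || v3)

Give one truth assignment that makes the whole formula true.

v1=False, v2=False, v3=False, v4=False, v5=False, v6=True, v7=False, v8=False, v9=False, v10=False, v11=True, v12=True

Set v1 = False and propagate.
Branch on v2: take v2 = False.
Set v3 = False and propagate.
  then v12 is forced to True.
The remaining clauses are satisfied by v4 = False, v5 = False, v6 = True, v7 = False, v8 = False, v9 = False, v10 = False, v11 = True.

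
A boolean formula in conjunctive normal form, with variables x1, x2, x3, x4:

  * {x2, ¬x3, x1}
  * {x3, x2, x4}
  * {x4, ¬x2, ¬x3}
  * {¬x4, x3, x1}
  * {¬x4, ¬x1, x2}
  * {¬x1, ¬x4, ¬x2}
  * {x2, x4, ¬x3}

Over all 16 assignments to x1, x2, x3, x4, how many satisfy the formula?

3

Satisfying assignments:
  x1=F x2=T x3=F x4=F
  x1=F x2=T x3=T x4=T
  x1=T x2=T x3=F x4=F
That's 3 in total.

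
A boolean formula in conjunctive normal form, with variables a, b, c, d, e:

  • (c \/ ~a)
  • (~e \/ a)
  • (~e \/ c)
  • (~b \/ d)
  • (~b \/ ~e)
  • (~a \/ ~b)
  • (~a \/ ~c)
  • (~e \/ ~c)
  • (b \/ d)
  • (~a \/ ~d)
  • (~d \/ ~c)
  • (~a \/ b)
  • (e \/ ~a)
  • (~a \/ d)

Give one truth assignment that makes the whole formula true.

a=F  b=F  c=F  d=T  e=F

Try a = False.
  then e is forced to False.
For the remaining variables, b = False, c = False, d = True works.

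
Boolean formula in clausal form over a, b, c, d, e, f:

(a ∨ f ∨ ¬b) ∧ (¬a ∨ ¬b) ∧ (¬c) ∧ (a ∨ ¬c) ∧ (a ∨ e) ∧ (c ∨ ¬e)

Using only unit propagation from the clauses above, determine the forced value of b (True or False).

(¬c) is a unit clause: c = False.
(¬e ∨ c): since c = False, the clause reduces to (¬e). e = False.
From (a ∨ e) and e = False: a = True.
(¬b ∨ ¬a) with a = True leaves only ¬b, so b = False.

False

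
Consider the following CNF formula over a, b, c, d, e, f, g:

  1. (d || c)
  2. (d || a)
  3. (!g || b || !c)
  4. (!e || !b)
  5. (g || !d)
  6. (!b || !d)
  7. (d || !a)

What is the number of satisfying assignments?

8

Split on d, then b.
  d=1, b=1: a clause becomes empty — 0.
  d=1, b=0: forces c=0; g=1; a, e, f free → 2^3 = 8.
  d=0, b=1: a clause becomes empty — 0.
  d=0, b=0: a clause becomes empty — 0.
Total: 0 + 8 + 0 + 0 = 8.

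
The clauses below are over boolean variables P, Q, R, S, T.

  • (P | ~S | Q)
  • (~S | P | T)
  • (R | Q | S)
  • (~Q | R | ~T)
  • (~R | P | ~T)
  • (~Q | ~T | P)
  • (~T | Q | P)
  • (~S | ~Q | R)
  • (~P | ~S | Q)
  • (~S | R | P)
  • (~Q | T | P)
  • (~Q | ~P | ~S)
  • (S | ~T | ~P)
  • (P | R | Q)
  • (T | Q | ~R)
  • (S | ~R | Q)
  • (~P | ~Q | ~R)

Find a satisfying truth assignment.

P = T, Q = T, R = F, S = F, T = F

Check each clause:
  1. (Q | P | ~S) — P is true.
  2. (T | P | ~S) — P is true.
  3. (Q | S | R) — Q is true.
  4. (~Q | ~T | R) — ~T is true.
  5. (~R | ~T | P) — P is true.
  6. (~T | ~Q | P) — P is true.
  7. (~T | Q | P) — P is true.
  8. (~S | R | ~Q) — ~S is true.
  9. (~P | Q | ~S) — Q is true.
  10. (R | ~S | P) — P is true.
  11. (P | T | ~Q) — P is true.
  12. (~S | ~P | ~Q) — ~S is true.
  13. (S | ~P | ~T) — ~T is true.
  14. (Q | R | P) — P is true.
  15. (Q | T | ~R) — ~R is true.
  16. (Q | S | ~R) — Q is true.
  17. (~R | ~Q | ~P) — ~R is true.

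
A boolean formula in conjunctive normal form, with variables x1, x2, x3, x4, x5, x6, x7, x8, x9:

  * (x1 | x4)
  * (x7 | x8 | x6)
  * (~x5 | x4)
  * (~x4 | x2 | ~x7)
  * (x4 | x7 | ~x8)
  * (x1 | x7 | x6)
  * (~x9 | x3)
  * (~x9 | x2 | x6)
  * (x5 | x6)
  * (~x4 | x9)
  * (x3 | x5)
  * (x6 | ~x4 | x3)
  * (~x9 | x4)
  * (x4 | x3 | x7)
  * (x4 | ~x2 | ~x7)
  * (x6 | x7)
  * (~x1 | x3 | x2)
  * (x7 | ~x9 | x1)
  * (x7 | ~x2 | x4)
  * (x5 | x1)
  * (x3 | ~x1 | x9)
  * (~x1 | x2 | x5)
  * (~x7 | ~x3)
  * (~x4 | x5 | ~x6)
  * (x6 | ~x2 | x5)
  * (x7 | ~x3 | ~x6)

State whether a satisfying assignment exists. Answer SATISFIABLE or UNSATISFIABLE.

x4 = True:
  propagation gives x9=True, x3=True, x7=False, x6=True; an empty clause results — contradiction.
x4 = False:
  propagation gives x1=True, x5=False, x6=True, x3=True; an empty clause results — contradiction.
Every branch closes, so no satisfying assignment exists.

UNSATISFIABLE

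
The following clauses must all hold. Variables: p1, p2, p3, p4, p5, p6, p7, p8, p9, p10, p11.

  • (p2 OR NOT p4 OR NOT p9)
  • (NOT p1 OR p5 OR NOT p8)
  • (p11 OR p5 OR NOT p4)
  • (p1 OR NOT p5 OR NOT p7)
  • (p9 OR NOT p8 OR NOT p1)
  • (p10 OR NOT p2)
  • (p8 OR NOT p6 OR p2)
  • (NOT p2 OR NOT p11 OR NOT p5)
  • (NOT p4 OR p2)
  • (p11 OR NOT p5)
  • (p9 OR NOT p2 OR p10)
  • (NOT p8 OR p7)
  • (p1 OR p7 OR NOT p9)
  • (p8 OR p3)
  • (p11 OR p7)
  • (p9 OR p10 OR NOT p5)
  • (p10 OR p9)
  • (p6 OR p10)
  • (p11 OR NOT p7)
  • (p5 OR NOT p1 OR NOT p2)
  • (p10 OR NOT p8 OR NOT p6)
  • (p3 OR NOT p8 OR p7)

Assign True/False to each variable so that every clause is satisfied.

p1=False, p2=False, p3=False, p4=False, p5=False, p6=False, p7=True, p8=True, p9=True, p10=True, p11=True

p4 occurs only negated in the remaining clauses — set p4 = False.
Pure literal: p10 appears only positively; assign p10 = True.
Branch on p1: take p1 = False.
For the remaining variables, p2 = False, p3 = False, p5 = False, p6 = False, p7 = True, p8 = True, p9 = True, p11 = True works.
Check each clause:
  1. (NOT p4 OR p2 OR NOT p9) — NOT p4 is true.
  2. (NOT p8 OR p5 OR NOT p1) — NOT p1 is true.
  3. (p11 OR p5 OR NOT p4) — p11 is true.
  4. (NOT p7 OR p1 OR NOT p5) — NOT p5 is true.
  5. (NOT p8 OR NOT p1 OR p9) — p9 is true.
  6. (NOT p2 OR p10) — p10 is true.
  7. (p8 OR p2 OR NOT p6) — p8 is true.
  8. (NOT p11 OR NOT p2 OR NOT p5) — NOT p5 is true.
  9. (p2 OR NOT p4) — NOT p4 is true.
  10. (NOT p5 OR p11) — p11 is true.
  11. (p9 OR NOT p2 OR p10) — p9 is true.
  12. (p7 OR NOT p8) — p7 is true.
  13. (p1 OR p7 OR NOT p9) — p7 is true.
  14. (p8 OR p3) — p8 is true.
  15. (p11 OR p7) — p11 is true.
  16. (NOT p5 OR p10 OR p9) — p9 is true.
  17. (p9 OR p10) — p9 is true.
  18. (p10 OR p6) — p10 is true.
  19. (NOT p7 OR p11) — p11 is true.
  20. (p5 OR NOT p2 OR NOT p1) — NOT p2 is true.
  21. (NOT p8 OR p10 OR NOT p6) — p10 is true.
  22. (p7 OR NOT p8 OR p3) — p7 is true.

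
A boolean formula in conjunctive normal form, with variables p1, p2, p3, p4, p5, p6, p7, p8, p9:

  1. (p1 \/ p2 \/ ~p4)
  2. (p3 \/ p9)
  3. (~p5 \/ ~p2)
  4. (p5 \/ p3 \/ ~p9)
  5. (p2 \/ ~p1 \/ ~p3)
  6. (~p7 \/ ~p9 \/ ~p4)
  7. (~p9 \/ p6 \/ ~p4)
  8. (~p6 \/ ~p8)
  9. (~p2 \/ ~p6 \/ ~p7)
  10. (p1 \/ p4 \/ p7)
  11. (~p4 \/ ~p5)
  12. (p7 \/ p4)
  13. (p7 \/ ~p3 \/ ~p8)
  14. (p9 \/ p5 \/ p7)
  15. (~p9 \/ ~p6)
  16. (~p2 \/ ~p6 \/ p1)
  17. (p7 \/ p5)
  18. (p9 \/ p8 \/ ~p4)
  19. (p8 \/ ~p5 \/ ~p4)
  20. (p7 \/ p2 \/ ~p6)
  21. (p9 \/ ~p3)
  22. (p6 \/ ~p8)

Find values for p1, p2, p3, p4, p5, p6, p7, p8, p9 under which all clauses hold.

p1=T, p2=F, p3=F, p4=F, p5=T, p6=F, p7=T, p8=F, p9=T

Check each clause:
  1. (p2 \/ ~p4 \/ p1) — p1 is true.
  2. (p9 \/ p3) — p9 is true.
  3. (~p2 \/ ~p5) — ~p2 is true.
  4. (p5 \/ ~p9 \/ p3) — p5 is true.
  5. (~p1 \/ ~p3 \/ p2) — ~p3 is true.
  6. (~p7 \/ ~p4 \/ ~p9) — ~p4 is true.
  7. (~p9 \/ p6 \/ ~p4) — ~p4 is true.
  8. (~p8 \/ ~p6) — ~p8 is true.
  9. (~p2 \/ ~p6 \/ ~p7) — ~p6 is true.
  10. (p7 \/ p4 \/ p1) — p1 is true.
  11. (~p5 \/ ~p4) — ~p4 is true.
  12. (p4 \/ p7) — p7 is true.
  13. (~p8 \/ ~p3 \/ p7) — ~p8 is true.
  14. (p9 \/ p5 \/ p7) — p9 is true.
  15. (~p6 \/ ~p9) — ~p6 is true.
  16. (~p2 \/ p1 \/ ~p6) — p1 is true.
  17. (p7 \/ p5) — p5 is true.
  18. (~p4 \/ p9 \/ p8) — p9 is true.
  19. (~p4 \/ ~p5 \/ p8) — ~p4 is true.
  20. (~p6 \/ p7 \/ p2) — ~p6 is true.
  21. (~p3 \/ p9) — p9 is true.
  22. (~p8 \/ p6) — ~p8 is true.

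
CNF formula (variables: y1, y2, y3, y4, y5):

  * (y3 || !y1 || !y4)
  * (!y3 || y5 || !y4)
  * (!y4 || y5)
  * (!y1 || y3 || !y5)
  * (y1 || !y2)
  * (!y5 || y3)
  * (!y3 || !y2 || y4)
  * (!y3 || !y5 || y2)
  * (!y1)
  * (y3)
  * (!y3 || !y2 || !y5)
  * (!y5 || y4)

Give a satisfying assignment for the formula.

y1=F, y2=F, y3=T, y4=F, y5=F

The clause (!y1) is unit: y1 must be False.
The clause (!y2) is unit: y2 must be False.
Unit propagation: (y3) forces y3 = True.
The clause (!y5) is unit: y5 must be False.
The clause (!y4) is unit: y4 must be False.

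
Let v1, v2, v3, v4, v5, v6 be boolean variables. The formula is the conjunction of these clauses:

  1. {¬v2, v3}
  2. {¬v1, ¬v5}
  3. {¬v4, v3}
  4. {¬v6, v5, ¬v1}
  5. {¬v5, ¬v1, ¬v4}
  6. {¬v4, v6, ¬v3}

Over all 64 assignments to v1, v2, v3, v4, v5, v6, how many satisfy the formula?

Case analysis on v1 and v3:
  v1=T, v3=T: remaining (v2,v4,v5,v6) ∈ {(F,F,F,F); (T,F,F,F)} — 2.
  v1=T, v3=F: remaining (v2,v4,v5,v6) ∈ {(F,F,F,F)} — 1.
  v1=F, v3=T: v2, v5 free; 3 ways for (v4,v6) × 2^2 = 12.
  v1=F, v3=F: remaining (v2,v4,v5,v6) ∈ {(F,F,F,F); (F,F,F,T); (F,F,T,F); (F,F,T,T)} — 4.
Total: 2 + 1 + 12 + 4 = 19.

19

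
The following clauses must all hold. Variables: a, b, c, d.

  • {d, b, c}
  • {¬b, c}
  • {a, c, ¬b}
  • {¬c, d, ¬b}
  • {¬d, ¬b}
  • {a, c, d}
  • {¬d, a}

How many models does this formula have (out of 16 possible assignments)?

4

Satisfying assignments:
  a=0 b=0 c=1 d=0
  a=1 b=0 c=0 d=1
  a=1 b=0 c=1 d=0
  a=1 b=0 c=1 d=1
That's 4 in total.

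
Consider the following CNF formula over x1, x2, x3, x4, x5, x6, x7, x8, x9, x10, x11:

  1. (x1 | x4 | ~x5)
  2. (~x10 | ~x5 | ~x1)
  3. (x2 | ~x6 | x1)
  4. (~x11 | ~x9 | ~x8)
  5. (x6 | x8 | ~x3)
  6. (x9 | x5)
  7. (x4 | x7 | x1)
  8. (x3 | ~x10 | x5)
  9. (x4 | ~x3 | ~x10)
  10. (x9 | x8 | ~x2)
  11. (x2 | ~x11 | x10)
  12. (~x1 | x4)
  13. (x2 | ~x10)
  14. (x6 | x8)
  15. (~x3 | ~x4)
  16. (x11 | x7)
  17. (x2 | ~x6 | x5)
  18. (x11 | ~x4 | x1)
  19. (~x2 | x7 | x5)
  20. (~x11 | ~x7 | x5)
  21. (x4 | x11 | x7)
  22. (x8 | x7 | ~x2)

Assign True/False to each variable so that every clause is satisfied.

Set x1 = True and propagate.
  then x4 is forced to True.
  then x3 is forced to False.
Branch on x2: take x2 = True.
The remaining clauses are satisfied by x5 = False, x6 = True, x7 = True, x8 = False, x9 = True, x10 = False, x11 = False.

x1=True, x2=True, x3=False, x4=True, x5=False, x6=True, x7=True, x8=False, x9=True, x10=False, x11=False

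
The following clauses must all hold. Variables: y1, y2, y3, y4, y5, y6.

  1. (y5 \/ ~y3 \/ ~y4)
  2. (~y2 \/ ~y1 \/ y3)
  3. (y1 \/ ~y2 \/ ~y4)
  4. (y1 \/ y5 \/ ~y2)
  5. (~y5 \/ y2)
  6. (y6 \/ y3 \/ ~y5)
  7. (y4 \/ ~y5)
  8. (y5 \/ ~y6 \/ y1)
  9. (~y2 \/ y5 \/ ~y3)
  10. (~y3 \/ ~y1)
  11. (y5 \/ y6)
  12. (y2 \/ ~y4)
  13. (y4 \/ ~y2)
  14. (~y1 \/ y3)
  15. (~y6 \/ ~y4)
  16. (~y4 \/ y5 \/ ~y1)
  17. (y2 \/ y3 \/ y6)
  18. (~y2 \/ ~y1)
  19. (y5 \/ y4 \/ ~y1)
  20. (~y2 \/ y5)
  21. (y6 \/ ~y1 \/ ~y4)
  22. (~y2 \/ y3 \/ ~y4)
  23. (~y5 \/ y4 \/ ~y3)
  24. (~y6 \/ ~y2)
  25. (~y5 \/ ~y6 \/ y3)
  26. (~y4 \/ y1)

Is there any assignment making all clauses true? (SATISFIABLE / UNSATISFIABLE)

y5 = True:
  propagation gives y2=True, y4=True, y1=True; an empty clause results — contradiction.
y5 = False:
  propagation gives y6=True, y1=True, y3=False; an empty clause results — contradiction.
Every branch closes, so no satisfying assignment exists.

UNSATISFIABLE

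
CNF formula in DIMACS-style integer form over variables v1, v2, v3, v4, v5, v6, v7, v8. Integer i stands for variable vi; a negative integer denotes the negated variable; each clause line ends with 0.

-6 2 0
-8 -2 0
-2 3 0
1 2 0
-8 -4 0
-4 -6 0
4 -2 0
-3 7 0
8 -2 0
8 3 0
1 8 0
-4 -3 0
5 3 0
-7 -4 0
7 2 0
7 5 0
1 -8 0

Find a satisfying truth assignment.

v1=T, v2=F, v3=T, v4=F, v5=T, v6=F, v7=T, v8=T

Check each clause:
  1. (v2 || !v6) — !v6 is true.
  2. (!v8 || !v2) — !v2 is true.
  3. (!v2 || v3) — v3 is true.
  4. (v1 || v2) — v1 is true.
  5. (!v8 || !v4) — !v4 is true.
  6. (!v4 || !v6) — !v6 is true.
  7. (v4 || !v2) — !v2 is true.
  8. (!v3 || v7) — v7 is true.
  9. (v8 || !v2) — v8 is true.
  10. (v3 || v8) — v8 is true.
  11. (v8 || v1) — v8 is true.
  12. (!v4 || !v3) — !v4 is true.
  13. (v5 || v3) — v3 is true.
  14. (!v7 || !v4) — !v4 is true.
  15. (v2 || v7) — v7 is true.
  16. (v7 || v5) — v5 is true.
  17. (v1 || !v8) — v1 is true.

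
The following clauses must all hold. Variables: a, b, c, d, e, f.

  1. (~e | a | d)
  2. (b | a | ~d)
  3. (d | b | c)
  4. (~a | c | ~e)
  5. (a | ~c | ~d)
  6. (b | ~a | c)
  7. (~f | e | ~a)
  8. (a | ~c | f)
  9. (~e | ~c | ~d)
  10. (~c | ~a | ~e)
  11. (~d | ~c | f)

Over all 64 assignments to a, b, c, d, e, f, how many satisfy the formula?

12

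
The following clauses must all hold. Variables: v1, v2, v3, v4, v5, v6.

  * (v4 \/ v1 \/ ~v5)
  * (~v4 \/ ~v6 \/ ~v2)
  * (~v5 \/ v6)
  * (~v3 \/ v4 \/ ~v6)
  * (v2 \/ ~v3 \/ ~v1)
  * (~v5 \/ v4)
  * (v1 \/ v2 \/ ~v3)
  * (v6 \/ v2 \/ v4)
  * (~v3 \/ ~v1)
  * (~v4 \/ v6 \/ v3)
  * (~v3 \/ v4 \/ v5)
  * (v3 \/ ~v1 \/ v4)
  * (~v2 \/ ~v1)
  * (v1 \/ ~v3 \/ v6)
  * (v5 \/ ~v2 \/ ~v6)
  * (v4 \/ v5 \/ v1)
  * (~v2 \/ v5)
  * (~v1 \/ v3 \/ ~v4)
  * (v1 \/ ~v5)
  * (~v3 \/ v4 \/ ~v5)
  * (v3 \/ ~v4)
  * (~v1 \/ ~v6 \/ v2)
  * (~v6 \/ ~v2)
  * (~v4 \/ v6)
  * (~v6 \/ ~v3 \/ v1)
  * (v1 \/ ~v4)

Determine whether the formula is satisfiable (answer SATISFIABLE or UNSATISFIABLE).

UNSATISFIABLE

v4 = True:
  propagation gives v3=True, v1=False; an empty clause results — contradiction.
v4 = False:
  propagation gives v5=False, v3=False, v1=False; an empty clause results — contradiction.
Every branch closes, so no satisfying assignment exists.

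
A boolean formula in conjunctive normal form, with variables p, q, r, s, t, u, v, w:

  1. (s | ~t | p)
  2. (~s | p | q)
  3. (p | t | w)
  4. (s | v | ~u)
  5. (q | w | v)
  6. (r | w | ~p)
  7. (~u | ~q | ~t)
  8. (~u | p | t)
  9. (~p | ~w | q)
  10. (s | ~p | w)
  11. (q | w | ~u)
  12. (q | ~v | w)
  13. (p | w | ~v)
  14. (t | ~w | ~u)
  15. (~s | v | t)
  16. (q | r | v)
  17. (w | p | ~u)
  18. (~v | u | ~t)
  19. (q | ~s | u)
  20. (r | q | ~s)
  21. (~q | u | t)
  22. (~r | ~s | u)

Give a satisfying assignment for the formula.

p=True, q=True, r=True, s=True, t=False, u=True, v=True, w=False

Check each clause:
  1. (p | s | ~t) — p is true.
  2. (p | ~s | q) — p is true.
  3. (p | w | t) — p is true.
  4. (s | ~u | v) — s is true.
  5. (q | v | w) — q is true.
  6. (r | w | ~p) — r is true.
  7. (~t | ~q | ~u) — ~t is true.
  8. (p | t | ~u) — p is true.
  9. (q | ~p | ~w) — ~w is true.
  10. (s | ~p | w) — s is true.
  11. (q | w | ~u) — q is true.
  12. (q | ~v | w) — q is true.
  13. (w | ~v | p) — p is true.
  14. (t | ~u | ~w) — ~w is true.
  15. (~s | t | v) — v is true.
  16. (v | r | q) — q is true.
  17. (w | ~u | p) — p is true.
  18. (~t | u | ~v) — ~t is true.
  19. (u | q | ~s) — q is true.
  20. (~s | r | q) — q is true.
  21. (t | u | ~q) — u is true.
  22. (~s | ~r | u) — u is true.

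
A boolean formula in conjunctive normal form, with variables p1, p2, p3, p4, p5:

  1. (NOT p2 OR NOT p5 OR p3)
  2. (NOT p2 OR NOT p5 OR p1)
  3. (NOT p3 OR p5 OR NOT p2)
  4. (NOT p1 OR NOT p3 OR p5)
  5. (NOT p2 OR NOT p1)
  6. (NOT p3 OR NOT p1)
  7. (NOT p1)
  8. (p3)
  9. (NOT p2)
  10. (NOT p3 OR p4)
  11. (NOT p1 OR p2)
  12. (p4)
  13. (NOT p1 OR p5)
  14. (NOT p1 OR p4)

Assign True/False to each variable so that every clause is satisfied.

p1 = F, p2 = F, p3 = T, p4 = T, p5 = T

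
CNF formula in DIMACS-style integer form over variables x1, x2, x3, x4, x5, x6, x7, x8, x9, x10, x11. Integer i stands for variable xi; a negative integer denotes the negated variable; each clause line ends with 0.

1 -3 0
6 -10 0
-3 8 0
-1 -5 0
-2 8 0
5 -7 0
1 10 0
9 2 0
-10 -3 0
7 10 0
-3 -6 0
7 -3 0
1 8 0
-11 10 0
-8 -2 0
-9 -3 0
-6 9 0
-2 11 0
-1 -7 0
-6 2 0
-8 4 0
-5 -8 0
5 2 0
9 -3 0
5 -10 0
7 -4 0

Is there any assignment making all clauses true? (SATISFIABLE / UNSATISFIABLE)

UNSATISFIABLE

x3 = True:
  propagation gives x1=True, x8=True, x5=False, x7=False; an empty clause results — contradiction.
x3 = False:
  x2 = True:
    propagation gives x8=True; an empty clause results — contradiction.
  x2 = False:
    propagation gives x9=True, x6=False, x10=False, x1=True; an empty clause results — contradiction.
Every branch closes, so no satisfying assignment exists.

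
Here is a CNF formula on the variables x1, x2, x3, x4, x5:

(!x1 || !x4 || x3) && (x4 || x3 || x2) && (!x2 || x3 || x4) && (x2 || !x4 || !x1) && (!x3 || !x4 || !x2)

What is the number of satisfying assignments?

14

Case analysis on x4 and x2:
  x4=T, x2=T: remaining (x1,x3,x5) ∈ {(F,F,F); (F,F,T)} — 2.
  x4=T, x2=F: remaining (x1,x3,x5) ∈ {(F,F,F); (F,F,T); (F,T,F); (F,T,T)} — 4.
  x4=F, x2=T: remaining (x1,x3,x5) ∈ {(F,T,F); (F,T,T); (T,T,F); (T,T,T)} — 4.
  x4=F, x2=F: remaining (x1,x3,x5) ∈ {(F,T,F); (F,T,T); (T,T,F); (T,T,T)} — 4.
Total: 2 + 4 + 4 + 4 = 14.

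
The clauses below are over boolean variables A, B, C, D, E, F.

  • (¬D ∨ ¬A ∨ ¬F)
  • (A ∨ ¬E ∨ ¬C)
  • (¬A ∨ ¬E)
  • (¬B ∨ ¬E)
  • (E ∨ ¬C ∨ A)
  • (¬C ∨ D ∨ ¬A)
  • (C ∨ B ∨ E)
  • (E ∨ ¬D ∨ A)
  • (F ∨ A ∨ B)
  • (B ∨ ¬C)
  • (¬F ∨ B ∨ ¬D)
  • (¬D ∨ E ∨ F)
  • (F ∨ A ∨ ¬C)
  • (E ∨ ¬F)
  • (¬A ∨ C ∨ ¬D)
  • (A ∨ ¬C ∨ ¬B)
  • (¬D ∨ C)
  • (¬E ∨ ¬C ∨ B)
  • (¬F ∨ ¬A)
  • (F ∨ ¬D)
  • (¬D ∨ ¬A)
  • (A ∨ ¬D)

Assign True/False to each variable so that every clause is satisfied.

Branch on A: take A = False.
  then D is forced to False.
Set B = True and propagate.
  then E is forced to False.
  then C is forced to False.
  then F is forced to False.
Check each clause:
  1. (¬F ∨ ¬D ∨ ¬A) — ¬F is true.
  2. (¬C ∨ ¬E ∨ A) — ¬E is true.
  3. (¬E ∨ ¬A) — ¬E is true.
  4. (¬B ∨ ¬E) — ¬E is true.
  5. (E ∨ A ∨ ¬C) — ¬C is true.
  6. (¬C ∨ ¬A ∨ D) — ¬C is true.
  7. (E ∨ C ∨ B) — B is true.
  8. (¬D ∨ E ∨ A) — ¬D is true.
  9. (A ∨ F ∨ B) — B is true.
  10. (B ∨ ¬C) — B is true.
  11. (¬F ∨ B ∨ ¬D) — B is true.
  12. (¬D ∨ E ∨ F) — ¬D is true.
  13. (F ∨ ¬C ∨ A) — ¬C is true.
  14. (¬F ∨ E) — ¬F is true.
  15. (¬D ∨ C ∨ ¬A) — ¬D is true.
  16. (A ∨ ¬B ∨ ¬C) — ¬C is true.
  17. (C ∨ ¬D) — ¬D is true.
  18. (¬C ∨ B ∨ ¬E) — B is true.
  19. (¬A ∨ ¬F) — ¬F is true.
  20. (¬D ∨ F) — ¬D is true.
  21. (¬A ∨ ¬D) — ¬D is true.
  22. (¬D ∨ A) — ¬D is true.

A=False, B=True, C=False, D=False, E=False, F=False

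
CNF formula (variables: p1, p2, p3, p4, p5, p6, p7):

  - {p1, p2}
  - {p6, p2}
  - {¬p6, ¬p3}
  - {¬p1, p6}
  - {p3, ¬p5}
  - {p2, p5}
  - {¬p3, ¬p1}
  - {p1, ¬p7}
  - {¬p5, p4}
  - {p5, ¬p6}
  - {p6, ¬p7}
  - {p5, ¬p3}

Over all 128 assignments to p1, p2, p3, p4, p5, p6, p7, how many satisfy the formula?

3

The models are:
  p1=F p2=T p3=F p4=F p5=F p6=F p7=F
  p1=F p2=T p3=F p4=T p5=F p6=F p7=F
  p1=F p2=T p3=T p4=T p5=T p6=F p7=F
Count: 3.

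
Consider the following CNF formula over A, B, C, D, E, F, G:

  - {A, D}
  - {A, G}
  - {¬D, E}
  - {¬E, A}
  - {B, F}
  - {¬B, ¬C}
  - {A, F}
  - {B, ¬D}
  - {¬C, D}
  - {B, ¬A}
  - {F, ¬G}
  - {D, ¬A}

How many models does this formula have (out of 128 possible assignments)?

3

Satisfying assignments:
  A=1 B=1 C=0 D=1 E=1 F=0 G=0
  A=1 B=1 C=0 D=1 E=1 F=1 G=0
  A=1 B=1 C=0 D=1 E=1 F=1 G=1
Count: 3.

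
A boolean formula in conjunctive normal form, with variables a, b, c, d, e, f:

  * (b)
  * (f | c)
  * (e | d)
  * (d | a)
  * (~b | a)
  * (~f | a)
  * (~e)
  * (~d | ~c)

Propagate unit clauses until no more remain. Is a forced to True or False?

(b) is a unit clause: b = True.
(~b | a): since b = True, the clause reduces to (a). a = True.

True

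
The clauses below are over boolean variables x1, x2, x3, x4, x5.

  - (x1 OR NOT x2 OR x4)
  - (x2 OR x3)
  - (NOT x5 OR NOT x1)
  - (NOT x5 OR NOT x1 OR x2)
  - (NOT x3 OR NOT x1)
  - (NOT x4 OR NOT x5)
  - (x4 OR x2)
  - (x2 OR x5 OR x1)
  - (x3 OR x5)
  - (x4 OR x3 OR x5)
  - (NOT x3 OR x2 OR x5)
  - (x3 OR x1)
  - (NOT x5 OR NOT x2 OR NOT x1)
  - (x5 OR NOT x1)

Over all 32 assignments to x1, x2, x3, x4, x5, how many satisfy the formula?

Satisfying assignments:
  x1=0 x2=1 x3=1 x4=1 x5=0
Count: 1.

1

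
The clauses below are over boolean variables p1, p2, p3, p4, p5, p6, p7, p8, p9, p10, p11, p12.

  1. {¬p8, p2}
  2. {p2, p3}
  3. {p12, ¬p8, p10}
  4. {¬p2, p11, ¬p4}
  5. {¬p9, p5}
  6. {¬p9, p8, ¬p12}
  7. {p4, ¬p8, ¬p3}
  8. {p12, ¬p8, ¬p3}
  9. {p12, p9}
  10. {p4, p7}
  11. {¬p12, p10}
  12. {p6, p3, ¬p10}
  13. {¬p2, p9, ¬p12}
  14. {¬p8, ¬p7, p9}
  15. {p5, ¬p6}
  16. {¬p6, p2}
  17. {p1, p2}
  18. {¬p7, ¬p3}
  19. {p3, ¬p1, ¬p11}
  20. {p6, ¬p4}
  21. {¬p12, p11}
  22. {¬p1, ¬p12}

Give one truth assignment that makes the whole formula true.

p1=F, p2=T, p3=T, p4=T, p5=T, p6=T, p7=F, p8=T, p9=T, p10=T, p11=T, p12=T

p5 occurs only positively in the remaining clauses — set p5 = True.
Set p1 = False and propagate.
  then p2 is forced to True.
Try p3 = True.
  then p7 is forced to False.
  then p4 is forced to True.
  then p11 is forced to True.
  then p6 is forced to True.
Try p8 = True.
  then p12 is forced to True.
  then p10 is forced to True.
  then p9 is forced to True.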